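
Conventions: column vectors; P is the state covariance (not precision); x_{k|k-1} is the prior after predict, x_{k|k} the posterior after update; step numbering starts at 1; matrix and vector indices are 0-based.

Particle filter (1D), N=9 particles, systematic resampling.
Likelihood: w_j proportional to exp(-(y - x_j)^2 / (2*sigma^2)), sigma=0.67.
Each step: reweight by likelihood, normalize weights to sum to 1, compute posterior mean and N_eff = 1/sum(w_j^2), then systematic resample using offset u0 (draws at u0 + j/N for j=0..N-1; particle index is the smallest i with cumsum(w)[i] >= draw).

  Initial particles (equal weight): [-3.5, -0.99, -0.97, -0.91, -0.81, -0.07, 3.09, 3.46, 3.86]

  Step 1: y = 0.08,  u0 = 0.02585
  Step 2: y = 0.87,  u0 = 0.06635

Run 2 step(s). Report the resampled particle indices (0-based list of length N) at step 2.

resampled_idx = [4, 5, 5, 6, 6, 7, 7, 8, 8]

step 1: w=[0.0000, 0.1216, 0.1275, 0.1461, 0.1802, 0.4246, 0.0000, 0.0000, 0.0000]  mean=-0.5526  Neff=3.7719  idx=[1, 2, 2, 3, 4, 5, 5, 5, 5]
step 2: w=[0.0130, 0.0141, 0.0141, 0.0179, 0.0264, 0.2286, 0.2286, 0.2286, 0.2286]  mean=-0.1419  Neff=4.7467  idx=[4, 5, 5, 6, 6, 7, 7, 8, 8]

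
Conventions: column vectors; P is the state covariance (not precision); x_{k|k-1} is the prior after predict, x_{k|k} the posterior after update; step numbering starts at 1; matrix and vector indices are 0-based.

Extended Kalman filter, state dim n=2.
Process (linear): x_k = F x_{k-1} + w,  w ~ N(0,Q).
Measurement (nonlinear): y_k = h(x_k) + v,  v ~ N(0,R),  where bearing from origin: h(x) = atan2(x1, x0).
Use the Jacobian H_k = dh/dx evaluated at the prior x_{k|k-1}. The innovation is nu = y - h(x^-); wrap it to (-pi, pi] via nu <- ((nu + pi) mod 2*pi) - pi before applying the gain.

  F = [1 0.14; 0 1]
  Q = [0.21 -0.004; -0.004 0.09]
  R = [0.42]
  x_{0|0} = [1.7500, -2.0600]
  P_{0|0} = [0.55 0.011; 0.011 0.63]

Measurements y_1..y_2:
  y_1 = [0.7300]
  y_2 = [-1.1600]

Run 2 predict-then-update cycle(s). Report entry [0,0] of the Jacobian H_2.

H_jac[0,0] = 0.2254

step 1: x^-=[1.4616, -2.0600]  P^-=[0.7754 0.0952; 0.0952 0.7200]  H_jac=[0.3229 0.2291]  S=[0.5527]  K=[0.4925; 0.3540]  nu=[1.6837]  x^+=[2.2908, -1.4639]  P^+=[0.6414 -0.0012; -0.0012 0.6507]
step 2: x^-=[2.0858, -1.4639]  P^-=[0.8638 0.0859; 0.0859 0.7407]  H_jac=[0.2254 0.3212]  S=[0.5528]  K=[0.4022; 0.4655]  nu=[-0.5480]  x^+=[1.8654, -1.7190]  P^+=[0.7744 -0.0176; -0.0176 0.6210]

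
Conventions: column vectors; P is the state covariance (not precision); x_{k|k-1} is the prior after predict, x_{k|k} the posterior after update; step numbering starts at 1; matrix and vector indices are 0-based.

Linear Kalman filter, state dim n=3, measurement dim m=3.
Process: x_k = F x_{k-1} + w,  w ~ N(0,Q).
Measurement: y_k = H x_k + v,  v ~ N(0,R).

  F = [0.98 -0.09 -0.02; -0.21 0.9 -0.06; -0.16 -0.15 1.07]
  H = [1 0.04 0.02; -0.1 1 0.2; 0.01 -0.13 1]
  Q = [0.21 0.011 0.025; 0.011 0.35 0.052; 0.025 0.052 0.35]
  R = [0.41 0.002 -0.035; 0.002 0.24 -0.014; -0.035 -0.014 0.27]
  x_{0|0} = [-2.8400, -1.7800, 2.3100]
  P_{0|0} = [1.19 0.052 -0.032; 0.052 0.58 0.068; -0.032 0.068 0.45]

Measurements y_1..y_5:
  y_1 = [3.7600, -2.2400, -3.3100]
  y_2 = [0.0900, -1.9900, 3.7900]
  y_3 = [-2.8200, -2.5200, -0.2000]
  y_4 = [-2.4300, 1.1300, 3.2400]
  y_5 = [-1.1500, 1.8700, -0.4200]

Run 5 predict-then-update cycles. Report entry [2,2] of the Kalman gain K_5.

K[2,2] = 0.6665

step 1: x^-=[-2.6692, -1.1442, 3.1931]  P^-=[1.3501 -0.2326 -0.2103; -0.2326 0.8461 0.0519; -0.2103 0.0519 0.9003]  S=[1.7349 -0.3674 -0.1861; -0.3674 1.2113 0.1206; -0.1861 0.1206 1.1677]  K=[0.7456 -0.1108 -0.0123; 0.0312 0.7481 -0.1240; -0.0008 0.1340 0.7495]  nu=[6.4111, -2.0013, -6.6252]  x^+=[2.4146, -1.6201, -2.0461]  P^+=[0.3060 0.0116 -0.0294; 0.0116 0.1867 -0.0209; -0.0294 -0.0209 0.1981]
step 2: x^-=[2.5530, -1.8424, -2.3326]  P^-=[0.5046 -0.0546 -0.0552; -0.0546 0.5126 0.0091; -0.0552 0.0091 0.6062]  S=[0.9091 -0.0906 -0.0683; -0.0906 0.7986 0.0531; -0.0683 0.0531 0.8816]  K=[0.5429 -0.0837 -0.0018; 0.0207 0.6602 -0.1041; 0.0167 0.1268 0.6793]  nu=[-2.3427, 0.5742, 5.8576]  x^+=[1.2227, -2.1213, 1.6802]  P^+=[0.2226 0.0072 -0.0196; 0.0072 0.1640 -0.0168; -0.0196 -0.0168 0.1791]
step 3: x^-=[1.3555, -2.2667, 1.9204]  P^-=[0.4246 -0.0401 -0.0315; -0.0401 0.4919 0.0129; -0.0315 0.0129 0.5769]  S=[0.8312 -0.0643 -0.0476; -0.0643 0.7737 0.0517; -0.0476 0.0517 0.8513]  K=[0.5029 -0.0735 0.0067; 0.0206 0.6527 -0.0989; 0.0247 0.1272 0.6689]  nu=[-4.1233, -0.5018, -2.4286]  x^+=[-0.6973, -2.4387, 0.1300]  P^+=[0.2058 0.0070 -0.0159; 0.0070 0.1619 -0.0156; -0.0159 -0.0156 0.1761]
step 4: x^-=[-0.4664, -2.0562, 0.6165]  P^-=[0.4084 -0.0369 -0.0251; -0.0369 0.4895 0.0132; -0.0251 0.0132 0.5713]  S=[0.8155 -0.0583 -0.0418; -0.0583 0.7701 0.0507; -0.0418 0.0507 0.8458]  K=[0.4938 -0.0707 0.0095; 0.0207 0.6519 -0.0981; 0.0272 0.1270 0.6669]  nu=[-1.8936, 3.0163, 2.3609]  x^+=[-1.5922, -0.3608, 2.5223]  P^+=[0.2020 0.0071 -0.0148; 0.0071 0.1616 -0.0154; -0.0148 -0.0154 0.1755]
step 5: x^-=[-1.5784, -0.1417, 3.0078]  P^-=[0.4047 -0.0361 -0.0233; -0.0361 0.4891 0.0131; -0.0233 0.0131 0.5701]  S=[0.8119 -0.0568 -0.0403; -0.0568 0.7693 0.0503; -0.0403 0.0503 0.8446]  K=[0.4917 -0.0699 0.0103; 0.0207 0.6518 -0.0980; 0.0279 0.1268 0.6665]  nu=[0.3739, 1.2523, -3.4304]  x^+=[-1.5175, 1.0183, 0.8908]  P^+=[0.2011 0.0071 -0.0145; 0.0071 0.1616 -0.0154; -0.0145 -0.0154 0.1753]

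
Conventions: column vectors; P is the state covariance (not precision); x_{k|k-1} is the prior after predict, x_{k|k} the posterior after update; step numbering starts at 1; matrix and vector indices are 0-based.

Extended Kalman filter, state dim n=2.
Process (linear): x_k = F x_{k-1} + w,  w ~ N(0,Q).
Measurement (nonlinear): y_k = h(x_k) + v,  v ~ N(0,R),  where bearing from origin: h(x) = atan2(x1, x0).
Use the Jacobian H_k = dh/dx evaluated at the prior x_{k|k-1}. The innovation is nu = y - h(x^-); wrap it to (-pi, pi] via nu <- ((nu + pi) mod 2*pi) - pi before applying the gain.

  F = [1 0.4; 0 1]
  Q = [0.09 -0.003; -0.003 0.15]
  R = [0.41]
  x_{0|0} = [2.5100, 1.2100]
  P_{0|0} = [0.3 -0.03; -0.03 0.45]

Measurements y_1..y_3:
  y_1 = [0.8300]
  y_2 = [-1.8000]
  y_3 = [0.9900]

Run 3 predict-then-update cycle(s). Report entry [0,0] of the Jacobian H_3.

H_jac[0,0] = -0.0485

step 1: x^-=[2.9940, 1.2100]  P^-=[0.4380 0.1470; 0.1470 0.6000]  H_jac=[-0.1160 0.2871]  S=[0.4556]  K=[-0.0189; 0.3407]  nu=[0.4459]  x^+=[2.9856, 1.3619]  P^+=[0.4378 0.1499; 0.1499 0.5471]
step 2: x^-=[3.5303, 1.3619]  P^-=[0.7353 0.3658; 0.3658 0.6971]  H_jac=[-0.0951 0.2466]  S=[0.4419]  K=[0.0458; 0.3103]  nu=[-2.1682]  x^+=[3.4310, 0.6892]  P^+=[0.7344 0.3595; 0.3595 0.6546]
step 3: x^-=[3.7067, 0.6892]  P^-=[1.2167 0.6183; 0.6183 0.8046]  H_jac=[-0.0485 0.2608]  S=[0.4519]  K=[0.2262; 0.3979]  nu=[0.8062]  x^+=[3.8891, 1.0100]  P^+=[1.1936 0.5777; 0.5777 0.7330]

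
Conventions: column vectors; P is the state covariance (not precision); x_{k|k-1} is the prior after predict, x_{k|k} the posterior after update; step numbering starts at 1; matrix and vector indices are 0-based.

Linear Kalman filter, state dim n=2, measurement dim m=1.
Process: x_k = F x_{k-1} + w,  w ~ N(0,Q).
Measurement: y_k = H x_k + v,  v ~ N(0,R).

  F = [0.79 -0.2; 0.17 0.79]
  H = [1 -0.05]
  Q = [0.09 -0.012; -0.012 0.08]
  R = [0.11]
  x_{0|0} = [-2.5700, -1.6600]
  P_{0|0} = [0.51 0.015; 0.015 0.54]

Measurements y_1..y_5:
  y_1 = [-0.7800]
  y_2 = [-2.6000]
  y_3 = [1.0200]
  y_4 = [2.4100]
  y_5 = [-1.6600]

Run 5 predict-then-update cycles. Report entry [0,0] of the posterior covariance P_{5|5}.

step 1: x^-=[-1.6983, -1.7483]  P^-=[0.4252 -0.0200; -0.0200 0.4358]  S=[0.5382]  K=[0.7917; -0.0776]  nu=[0.8309]  x^+=[-1.0404, -1.8128]  P^+=[0.0877 0.0131; 0.0131 0.4325]
step 2: x^-=[-0.4594, -1.6090]  P^-=[0.1579 -0.0608; -0.0608 0.3560]  S=[0.2749]  K=[0.5856; -0.2860]  nu=[-2.2210]  x^+=[-1.7599, -0.9737]  P^+=[0.0637 -0.0148; -0.0148 0.3335]
step 3: x^-=[-1.1956, -1.0684]  P^-=[0.1478 -0.0649; -0.0649 0.2860]  S=[0.2650]  K=[0.5699; -0.2988]  nu=[2.1622]  x^+=[0.0366, -1.7145]  P^+=[0.0617 -0.0198; -0.0198 0.2624]
step 4: x^-=[0.3718, -1.3482]  P^-=[0.1452 -0.0568; -0.0568 0.2402]  S=[0.2615]  K=[0.5662; -0.2632]  nu=[1.9708]  x^+=[1.4877, -1.8669]  P^+=[0.0614 -0.0178; -0.0178 0.2221]
step 5: x^-=[1.5487, -1.2219]  P^-=[0.1428 -0.0494; -0.0494 0.2156]  S=[0.2583]  K=[0.5625; -0.2329]  nu=[-3.2698]  x^+=[-0.2906, -0.4605]  P^+=[0.0611 -0.0155; -0.0155 0.2016]

P_post[0,0] = 0.0611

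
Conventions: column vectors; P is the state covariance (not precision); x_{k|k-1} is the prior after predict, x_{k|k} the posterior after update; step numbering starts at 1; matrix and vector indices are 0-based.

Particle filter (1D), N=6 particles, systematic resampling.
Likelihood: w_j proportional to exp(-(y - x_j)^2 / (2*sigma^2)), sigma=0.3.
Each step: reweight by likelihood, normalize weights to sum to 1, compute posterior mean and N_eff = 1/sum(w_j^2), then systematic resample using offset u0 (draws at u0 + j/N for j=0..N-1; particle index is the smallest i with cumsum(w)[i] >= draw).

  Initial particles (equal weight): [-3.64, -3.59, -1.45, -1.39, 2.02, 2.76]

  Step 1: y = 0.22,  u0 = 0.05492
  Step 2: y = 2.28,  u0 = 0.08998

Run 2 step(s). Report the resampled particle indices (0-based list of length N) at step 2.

resampled_idx = [2, 2, 3, 4, 4, 5]

step 1: w=[0.0000, 0.0000, 0.2460, 0.7340, 0.0201, 0.0000]  mean=-1.3363  Neff=1.6677  idx=[2, 2, 3, 3, 3, 3]
step 2: w=[0.0204, 0.0204, 0.2398, 0.2398, 0.2398, 0.2398]  mean=-1.3924  Neff=4.3311  idx=[2, 2, 3, 4, 4, 5]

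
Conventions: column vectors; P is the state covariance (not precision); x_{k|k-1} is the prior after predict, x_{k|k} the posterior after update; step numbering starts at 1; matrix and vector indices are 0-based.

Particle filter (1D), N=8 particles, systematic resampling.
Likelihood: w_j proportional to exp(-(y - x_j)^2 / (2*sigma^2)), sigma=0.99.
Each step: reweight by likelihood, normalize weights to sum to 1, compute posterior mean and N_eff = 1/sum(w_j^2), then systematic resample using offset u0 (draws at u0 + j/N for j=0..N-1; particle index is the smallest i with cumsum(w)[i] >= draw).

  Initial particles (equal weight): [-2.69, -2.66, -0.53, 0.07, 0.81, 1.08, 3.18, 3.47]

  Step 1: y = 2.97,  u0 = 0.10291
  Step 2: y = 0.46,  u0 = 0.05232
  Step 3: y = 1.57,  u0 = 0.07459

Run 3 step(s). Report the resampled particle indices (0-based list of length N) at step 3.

step 1: w=[0.0000, 0.0000, 0.0009, 0.0064, 0.0435, 0.0760, 0.4595, 0.4137]  mean=3.0140  Neff=2.5642  idx=[5, 6, 6, 6, 7, 7, 7, 7]
step 2: w=[0.8837, 0.0247, 0.0247, 0.0247, 0.0106, 0.0106, 0.0106, 0.0106]  mean=1.3365  Neff=1.2769  idx=[0, 0, 0, 0, 0, 0, 0, 2]
step 3: w=[0.1370, 0.1370, 0.1370, 0.1370, 0.1370, 0.1370, 0.1370, 0.0413]  mean=1.1666  Neff=7.5180  idx=[0, 1, 2, 3, 4, 5, 6, 6]

resampled_idx = [0, 1, 2, 3, 4, 5, 6, 6]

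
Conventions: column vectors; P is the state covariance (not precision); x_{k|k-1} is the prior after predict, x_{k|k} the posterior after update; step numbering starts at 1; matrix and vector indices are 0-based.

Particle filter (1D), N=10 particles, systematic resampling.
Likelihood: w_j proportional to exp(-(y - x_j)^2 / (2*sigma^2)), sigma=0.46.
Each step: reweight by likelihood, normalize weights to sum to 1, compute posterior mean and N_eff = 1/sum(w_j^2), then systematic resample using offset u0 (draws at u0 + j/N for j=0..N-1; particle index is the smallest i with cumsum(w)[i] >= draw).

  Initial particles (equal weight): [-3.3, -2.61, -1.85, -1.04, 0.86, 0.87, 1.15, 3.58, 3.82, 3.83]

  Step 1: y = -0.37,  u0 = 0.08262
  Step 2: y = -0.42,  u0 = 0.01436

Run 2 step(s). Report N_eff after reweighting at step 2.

step 1: w=[0.0000, 0.0000, 0.0138, 0.8432, 0.0682, 0.0644, 0.0104, 0.0000, 0.0000, 0.0000]  mean=-0.7759  Neff=1.3886  idx=[3, 3, 3, 3, 3, 3, 3, 3, 4, 5]
step 2: w=[0.1235, 0.1235, 0.1235, 0.1235, 0.1235, 0.1235, 0.1235, 0.1235, 0.0064, 0.0060]  mean=-1.0164  Neff=8.1966  idx=[0, 0, 1, 2, 3, 4, 4, 5, 6, 7]

N_eff = 8.1966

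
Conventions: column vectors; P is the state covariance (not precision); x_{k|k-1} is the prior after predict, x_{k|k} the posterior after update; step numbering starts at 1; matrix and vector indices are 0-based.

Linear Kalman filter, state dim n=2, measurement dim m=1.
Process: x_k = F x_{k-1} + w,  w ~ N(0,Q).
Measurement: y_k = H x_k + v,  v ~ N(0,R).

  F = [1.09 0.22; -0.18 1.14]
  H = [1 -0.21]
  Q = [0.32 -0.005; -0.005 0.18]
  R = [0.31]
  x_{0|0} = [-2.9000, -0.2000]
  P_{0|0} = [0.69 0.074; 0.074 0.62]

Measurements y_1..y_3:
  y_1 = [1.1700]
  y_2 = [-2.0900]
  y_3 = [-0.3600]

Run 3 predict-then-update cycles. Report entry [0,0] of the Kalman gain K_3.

K[0,0] = 0.7478

step 1: x^-=[-3.2050, 0.2940]  P^-=[1.2053 0.1041; 0.1041 0.9777]  S=[1.5147]  K=[0.7813; -0.0668]  nu=[4.4367]  x^+=[0.2615, -0.0024]  P^+=[0.2807 0.1832; 0.1832 0.9710]
step 2: x^-=[0.2845, -0.0498]  P^-=[0.7883 0.4038; 0.4038 1.3758]  S=[0.9894]  K=[0.7111; 0.1162]  nu=[-2.3849]  x^+=[-1.4114, -0.3268]  P^+=[0.2881 0.3221; 0.3221 1.3624]
step 3: x^-=[-1.6103, -0.1185]  P^-=[0.8827 0.6677; 0.6677 1.8278]  S=[0.9929]  K=[0.7478; 0.2859]  nu=[1.2254]  x^+=[-0.6939, 0.2318]  P^+=[0.3275 0.4554; 0.4554 1.7466]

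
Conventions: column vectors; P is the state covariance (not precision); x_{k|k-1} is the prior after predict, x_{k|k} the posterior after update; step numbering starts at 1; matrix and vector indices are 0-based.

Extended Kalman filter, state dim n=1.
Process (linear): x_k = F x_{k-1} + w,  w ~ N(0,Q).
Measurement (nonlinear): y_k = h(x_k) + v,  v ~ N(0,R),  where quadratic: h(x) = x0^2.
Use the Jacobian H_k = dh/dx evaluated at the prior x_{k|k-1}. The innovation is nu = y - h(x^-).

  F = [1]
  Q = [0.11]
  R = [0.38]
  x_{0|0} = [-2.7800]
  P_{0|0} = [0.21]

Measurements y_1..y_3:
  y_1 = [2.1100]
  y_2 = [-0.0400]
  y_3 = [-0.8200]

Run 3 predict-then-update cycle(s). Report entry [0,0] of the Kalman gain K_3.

step 1: x^-=[-2.7800]  P^-=[0.3200]  H_jac=[-5.5600]  S=[10.2724]  K=[-0.1732]  nu=[-5.6184]  x^+=[-1.8069]  P^+=[0.0118]
step 2: x^-=[-1.8069]  P^-=[0.1218]  H_jac=[-3.6138]  S=[1.9711]  K=[-0.2234]  nu=[-3.3048]  x^+=[-1.0687]  P^+=[0.0235]
step 3: x^-=[-1.0687]  P^-=[0.1335]  H_jac=[-2.1373]  S=[0.9898]  K=[-0.2882]  nu=[-1.9621]  x^+=[-0.5031]  P^+=[0.0512]

K[0,0] = -0.2882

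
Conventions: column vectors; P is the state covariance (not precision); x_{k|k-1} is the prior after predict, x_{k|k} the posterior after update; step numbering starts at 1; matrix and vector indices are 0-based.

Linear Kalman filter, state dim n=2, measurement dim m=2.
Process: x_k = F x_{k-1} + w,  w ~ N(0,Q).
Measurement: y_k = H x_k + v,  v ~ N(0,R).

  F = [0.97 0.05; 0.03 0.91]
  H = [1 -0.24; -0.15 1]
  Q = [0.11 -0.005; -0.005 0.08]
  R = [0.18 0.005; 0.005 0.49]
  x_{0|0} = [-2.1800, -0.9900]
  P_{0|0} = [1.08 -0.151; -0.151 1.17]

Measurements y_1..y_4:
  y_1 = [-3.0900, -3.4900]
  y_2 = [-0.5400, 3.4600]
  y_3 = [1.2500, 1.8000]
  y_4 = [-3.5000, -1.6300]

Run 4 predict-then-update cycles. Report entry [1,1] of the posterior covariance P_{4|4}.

P_post[1,1] = 0.1594

step 1: x^-=[-2.1641, -0.9663]  P^-=[1.1145 -0.0539; -0.0539 1.0416]  S=[1.3803 -0.4679; -0.4679 1.5728]  K=[0.8554 0.1140; 0.0068 0.6694]  nu=[-1.1578, -2.8483]  x^+=[-3.4791, -2.8809]  P^+=[0.1753 0.0864; 0.0864 0.3410]
step 2: x^-=[-3.5188, -2.7260]  P^-=[0.2842 0.0920; 0.0920 0.3673]  S=[0.4411 -0.0304; -0.0304 0.8361]  K=[0.5997 0.0809; 0.0381 0.4242]  nu=[2.3246, 5.6582]  x^+=[-1.6670, -0.2376]  P^+=[0.1230 0.0611; 0.0611 0.2172]
step 3: x^-=[-1.6289, -0.2662]  P^-=[0.2322 0.0625; 0.0625 0.2633]  S=[0.3974 -0.0283; -0.0283 0.7398]  K=[0.5508 0.0584; 0.0227 0.3441]  nu=[2.8150, 1.8218]  x^+=[0.0280, 0.4247]  P^+=[0.1110 0.0480; 0.0480 0.1759]
step 4: x^-=[0.0484, 0.3873]  P^-=[0.2195 0.0487; 0.0487 0.2284]  S=[0.3893 -0.0323; -0.0323 0.7087]  K=[0.5377 0.0468; 0.0102 0.3124]  nu=[-3.4554, -2.0101]  x^+=[-1.9036, -0.2760]  P^+=[0.1070 0.0417; 0.0417 0.1594]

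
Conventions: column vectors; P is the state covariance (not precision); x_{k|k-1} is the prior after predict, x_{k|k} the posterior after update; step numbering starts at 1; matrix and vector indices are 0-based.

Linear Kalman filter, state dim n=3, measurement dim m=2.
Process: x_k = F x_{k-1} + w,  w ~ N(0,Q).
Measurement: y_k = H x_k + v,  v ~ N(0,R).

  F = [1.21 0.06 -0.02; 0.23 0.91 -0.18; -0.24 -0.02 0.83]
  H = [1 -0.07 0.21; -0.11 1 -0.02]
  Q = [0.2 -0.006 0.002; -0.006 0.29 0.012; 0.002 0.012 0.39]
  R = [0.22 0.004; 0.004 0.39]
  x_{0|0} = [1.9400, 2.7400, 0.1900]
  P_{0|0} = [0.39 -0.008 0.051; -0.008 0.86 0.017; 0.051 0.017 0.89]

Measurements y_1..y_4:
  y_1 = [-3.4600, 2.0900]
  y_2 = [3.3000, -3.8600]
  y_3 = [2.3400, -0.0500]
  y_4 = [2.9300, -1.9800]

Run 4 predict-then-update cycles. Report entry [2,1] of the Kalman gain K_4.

step 1: x^-=[2.5080, 2.9054, -0.3627]  P^-=[0.7708 0.1319 -0.0744; 0.1319 1.0385 -0.1315; -0.0744 -0.1315 1.0050]  S=[0.9943 -0.0493; -0.0493 1.4141]  K=[0.7532 0.0607; 0.0679 0.7283; 0.1419 -0.0965]  nu=[-5.6885, -0.5468]  x^+=[-1.8096, 2.1206, -1.1169]  P^+=[0.2060 0.0458 -0.1756; 0.0458 0.2886 -0.0370; -0.1756 -0.0370 0.9704]
step 2: x^-=[-2.0401, 1.7146, -0.5351]  P^-=[0.5183 0.1618 -0.2551; 0.1618 0.6172 -0.2290; -0.2551 -0.2290 1.1421]  S=[0.6686 0.0246; 0.0246 0.9863]  K=[0.6746 0.0946; 0.0830 0.6102; 0.0096 -0.2271]  nu=[5.5725, -5.8097]  x^+=[1.1698, -1.3683, 0.8376]  P^+=[0.2020 0.0571 -0.2345; 0.0571 0.2428 -0.0925; -0.2345 -0.0925 1.0913]
step 3: x^-=[1.3166, -1.1269, 0.4418]  P^-=[0.5170 0.1859 -0.3185; 0.1859 0.6107 -0.3044; -0.3185 -0.3044 1.2506]  S=[0.6443 0.0358; 0.0358 0.9773]  K=[0.6721 0.1139; 0.0892 0.6069; -0.0370 -0.2999]  nu=[0.8517, 1.2306]  x^+=[2.0292, -0.3041, 0.0413]  P^+=[0.2078 0.0647 -0.2617; 0.0647 0.2417 -0.1227; -0.2617 -0.1227 1.1610]
step 4: x^-=[2.4363, 0.1826, -0.4466]  P^-=[0.5279 0.2031 -0.3507; 0.2031 0.6277 -0.3461; -0.3507 -0.3461 1.3108]  S=[0.6433 0.0431; 0.0431 0.9923]  K=[0.6758 0.1239; 0.0934 0.6130; -0.0572 -0.3339]  nu=[0.6003, -1.9035]  x^+=[2.6061, -0.9283, 0.1546]  P^+=[0.2117 0.0688 -0.2747; 0.0688 0.2443 -0.1367; -0.2747 -0.1367 1.1965]

K[2,1] = -0.3339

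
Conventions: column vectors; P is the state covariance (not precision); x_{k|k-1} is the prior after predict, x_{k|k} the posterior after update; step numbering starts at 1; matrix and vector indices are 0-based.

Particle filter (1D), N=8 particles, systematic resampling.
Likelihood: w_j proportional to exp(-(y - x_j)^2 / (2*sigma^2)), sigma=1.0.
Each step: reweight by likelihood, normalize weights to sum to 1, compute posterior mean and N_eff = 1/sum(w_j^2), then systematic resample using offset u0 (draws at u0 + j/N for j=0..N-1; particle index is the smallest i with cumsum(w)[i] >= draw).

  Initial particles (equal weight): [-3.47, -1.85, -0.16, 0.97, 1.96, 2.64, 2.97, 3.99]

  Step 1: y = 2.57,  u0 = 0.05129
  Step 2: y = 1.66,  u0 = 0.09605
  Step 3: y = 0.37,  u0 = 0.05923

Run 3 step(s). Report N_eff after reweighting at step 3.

N_eff = 3.8079

step 1: w=[0.0000, 0.0000, 0.0070, 0.0813, 0.2429, 0.2919, 0.2701, 0.1068]  mean=2.5524  Neff=4.2519  idx=[3, 4, 4, 5, 5, 6, 6, 7]
step 2: w=[0.1625, 0.1970, 0.1970, 0.1275, 0.1275, 0.0874, 0.0874, 0.0137]  mean=2.1768  Neff=6.5779  idx=[0, 1, 1, 2, 3, 4, 5, 6]
step 3: w=[0.4389, 0.1485, 0.1485, 0.1485, 0.0400, 0.0400, 0.0179, 0.0179]  mean=1.6159  Neff=3.8079  idx=[0, 0, 0, 0, 1, 2, 3, 5]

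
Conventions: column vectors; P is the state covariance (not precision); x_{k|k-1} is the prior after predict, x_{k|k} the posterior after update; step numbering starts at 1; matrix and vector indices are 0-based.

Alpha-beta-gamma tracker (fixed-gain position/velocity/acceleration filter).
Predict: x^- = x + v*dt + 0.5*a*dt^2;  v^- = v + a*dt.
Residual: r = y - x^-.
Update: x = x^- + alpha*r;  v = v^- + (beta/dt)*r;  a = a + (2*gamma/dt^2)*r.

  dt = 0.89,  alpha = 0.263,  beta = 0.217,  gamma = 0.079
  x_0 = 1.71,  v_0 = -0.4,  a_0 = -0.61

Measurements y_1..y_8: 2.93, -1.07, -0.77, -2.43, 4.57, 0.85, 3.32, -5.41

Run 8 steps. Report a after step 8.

step 1: x_pred=1.1124  r=1.8176  x^+=1.5904  v^+=-0.4997  a^+=-0.2474
step 2: x_pred=1.0477  r=-2.1177  x^+=0.4907  v^+=-1.2363  a^+=-0.6699
step 3: x_pred=-0.8749  r=0.1049  x^+=-0.8473  v^+=-1.8069  a^+=-0.6489
step 4: x_pred=-2.7124  r=0.2824  x^+=-2.6382  v^+=-2.3156  a^+=-0.5926
step 5: x_pred=-4.9337  r=9.5037  x^+=-2.4342  v^+=-0.5258  a^+=1.3031
step 6: x_pred=-2.3861  r=3.2361  x^+=-1.5350  v^+=1.4230  a^+=1.9486
step 7: x_pred=0.5032  r=2.8168  x^+=1.2440  v^+=3.8441  a^+=2.5105
step 8: x_pred=5.6595  r=-11.0695  x^+=2.7482  v^+=3.3794  a^+=0.3024

a_post = 0.3024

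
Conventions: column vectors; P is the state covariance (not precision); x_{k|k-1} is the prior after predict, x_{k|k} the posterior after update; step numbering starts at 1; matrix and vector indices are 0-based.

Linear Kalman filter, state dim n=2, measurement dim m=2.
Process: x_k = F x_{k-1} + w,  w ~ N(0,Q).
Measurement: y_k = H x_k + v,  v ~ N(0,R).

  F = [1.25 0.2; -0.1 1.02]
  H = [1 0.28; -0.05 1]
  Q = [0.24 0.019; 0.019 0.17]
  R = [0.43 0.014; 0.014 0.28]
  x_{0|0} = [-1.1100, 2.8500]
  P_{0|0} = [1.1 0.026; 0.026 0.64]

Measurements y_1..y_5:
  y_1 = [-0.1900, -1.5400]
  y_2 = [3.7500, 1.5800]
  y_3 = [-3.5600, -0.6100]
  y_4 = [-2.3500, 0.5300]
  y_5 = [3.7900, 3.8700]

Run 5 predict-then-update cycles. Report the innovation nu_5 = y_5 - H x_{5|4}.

step 1: x^-=[-0.8175, 3.0180]  P^-=[1.9974 0.0447; 0.0447 0.8416]  S=[2.5184 0.1938; 0.1938 1.1221]  K=[0.8127 -0.1896; 0.0545 0.7386]  nu=[-0.2175, -4.5989]  x^+=[-0.1225, -0.3906]  P^+=[0.3535 -0.0240; -0.0240 0.2064]
step 2: x^-=[-0.2313, -0.3861]  P^-=[0.7886 -0.0132; -0.0132 0.3931]  S=[1.2420 0.0716; 0.0716 0.6764]  K=[0.6404 -0.1456; 0.0447 0.5774]  nu=[4.0894, 1.9546]  x^+=[2.1027, 0.9253]  P^+=[0.2783 -0.0179; -0.0179 0.1614]
step 3: x^-=[2.8135, 0.7335]  P^-=[0.6724 -0.0053; -0.0053 0.3444]  S=[1.1264 0.0716; 0.0716 0.6266]  K=[0.6039 -0.1311; 0.0463 0.5447]  nu=[-6.5788, -1.2028]  x^+=[-1.0020, -0.2261]  P^+=[0.2621 -0.0152; -0.0152 0.1524]
step 4: x^-=[-1.2978, -0.1305]  P^-=[0.6481 -0.0017; -0.0017 0.3343]  S=[1.1033 0.0735; 0.0735 0.6161]  K=[0.5954 -0.1264; 0.0475 0.5371]  nu=[-1.0157, 0.5956]  x^+=[-1.9778, 0.1411]  P^+=[0.2582 -0.0141; -0.0141 0.1503]
step 5: x^-=[-2.4440, 0.3417]  P^-=[0.6424 -0.0004; -0.0004 0.3319]  S=[1.0982 0.0745; 0.0745 0.6135]  K=[0.5933 -0.1249; 0.0480 0.5351]  nu=[6.1383, 3.4061]  x^+=[0.7724, 2.4592]  P^+=[0.2572 -0.0138; -0.0138 0.1498]

innov = [6.1383, 3.4061]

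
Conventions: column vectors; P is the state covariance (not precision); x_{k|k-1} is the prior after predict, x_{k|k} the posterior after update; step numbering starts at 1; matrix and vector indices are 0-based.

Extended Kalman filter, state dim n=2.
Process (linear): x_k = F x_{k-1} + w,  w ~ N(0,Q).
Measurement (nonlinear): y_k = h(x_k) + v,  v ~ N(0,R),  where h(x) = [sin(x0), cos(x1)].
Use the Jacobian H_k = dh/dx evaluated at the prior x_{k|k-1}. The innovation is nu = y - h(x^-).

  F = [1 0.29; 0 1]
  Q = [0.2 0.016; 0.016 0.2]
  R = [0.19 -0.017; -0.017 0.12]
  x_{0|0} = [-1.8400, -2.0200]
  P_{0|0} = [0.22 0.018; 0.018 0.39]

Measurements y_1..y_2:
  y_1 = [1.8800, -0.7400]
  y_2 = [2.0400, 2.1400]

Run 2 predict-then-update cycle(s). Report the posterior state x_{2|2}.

step 1: x^-=[-2.4258, -2.0200]  P^-=[0.4632 0.1471; 0.1471 0.5900]  H_jac=[-0.7546 0.0000; 0.0000 0.9008]  S=[0.4538 -0.1170; -0.1170 0.5987]  K=[-0.7511 0.0746; -0.0166 0.8844]  nu=[2.5362, -0.3058]  x^+=[-4.3536, -2.3325]  P^+=[0.1908 0.0241; 0.0241 0.1181]
step 2: x^-=[-5.0300, -2.3325]  P^-=[0.4147 0.0744; 0.0744 0.3181]  H_jac=[0.3123 0.0000; 0.0000 0.7236]  S=[0.2305 -0.0002; -0.0002 0.2866]  K=[0.5622 0.1881; 0.1015 0.8033]  nu=[1.0900, 2.8302]  x^+=[-3.8847, 0.0517]  P^+=[0.3318 0.0180; 0.0180 0.1308]

x_post = [-3.8847, 0.0517]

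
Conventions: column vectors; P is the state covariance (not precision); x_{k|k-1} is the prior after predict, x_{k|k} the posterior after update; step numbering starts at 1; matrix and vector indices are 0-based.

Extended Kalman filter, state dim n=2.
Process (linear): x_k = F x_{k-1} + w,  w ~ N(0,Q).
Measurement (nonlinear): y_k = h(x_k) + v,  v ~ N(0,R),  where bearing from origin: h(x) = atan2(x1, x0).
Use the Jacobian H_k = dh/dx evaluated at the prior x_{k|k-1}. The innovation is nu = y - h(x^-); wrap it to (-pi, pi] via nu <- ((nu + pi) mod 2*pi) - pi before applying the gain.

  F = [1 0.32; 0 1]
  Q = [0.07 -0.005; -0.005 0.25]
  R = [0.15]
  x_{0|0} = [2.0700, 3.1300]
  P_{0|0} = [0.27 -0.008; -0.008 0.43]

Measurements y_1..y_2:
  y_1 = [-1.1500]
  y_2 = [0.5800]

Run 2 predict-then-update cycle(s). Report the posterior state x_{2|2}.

step 1: x^-=[3.0716, 3.1300]  P^-=[0.3789 0.1246; 0.1246 0.6800]  H_jac=[-0.1628 0.1597]  S=[0.1709]  K=[-0.2444; 0.5168]  nu=[-1.9448]  x^+=[3.5469, 2.1249]  P^+=[0.3687 0.1462; 0.1462 0.6344]
step 2: x^-=[4.2269, 2.1249]  P^-=[0.5972 0.3442; 0.3442 0.8844]  H_jac=[-0.0949 0.1889]  S=[0.1746]  K=[0.0475; 0.7695]  nu=[0.1142]  x^+=[4.2323, 2.2127]  P^+=[0.5968 0.3378; 0.3378 0.7810]

x_post = [4.2323, 2.2127]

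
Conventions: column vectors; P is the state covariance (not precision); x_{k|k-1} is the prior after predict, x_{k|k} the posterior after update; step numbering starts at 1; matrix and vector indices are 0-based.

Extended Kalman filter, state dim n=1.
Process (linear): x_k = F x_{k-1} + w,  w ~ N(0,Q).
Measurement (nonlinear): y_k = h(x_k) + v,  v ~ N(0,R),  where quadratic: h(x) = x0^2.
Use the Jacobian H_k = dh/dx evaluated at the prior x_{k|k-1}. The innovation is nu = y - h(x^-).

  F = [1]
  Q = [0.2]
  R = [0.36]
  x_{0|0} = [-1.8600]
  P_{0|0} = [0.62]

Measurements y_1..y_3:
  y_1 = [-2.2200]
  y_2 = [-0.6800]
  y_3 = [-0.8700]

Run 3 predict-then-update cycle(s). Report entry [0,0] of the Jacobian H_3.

step 1: x^-=[-1.8600]  P^-=[0.8200]  H_jac=[-3.7200]  S=[11.7075]  K=[-0.2606]  nu=[-5.6796]  x^+=[-0.3802]  P^+=[0.0252]
step 2: x^-=[-0.3802]  P^-=[0.2252]  H_jac=[-0.7603]  S=[0.4902]  K=[-0.3493]  nu=[-0.8245]  x^+=[-0.0921]  P^+=[0.1654]
step 3: x^-=[-0.0921]  P^-=[0.3654]  H_jac=[-0.1843]  S=[0.3724]  K=[-0.1808]  nu=[-0.8785]  x^+=[0.0667]  P^+=[0.3532]

H_jac[0,0] = -0.1843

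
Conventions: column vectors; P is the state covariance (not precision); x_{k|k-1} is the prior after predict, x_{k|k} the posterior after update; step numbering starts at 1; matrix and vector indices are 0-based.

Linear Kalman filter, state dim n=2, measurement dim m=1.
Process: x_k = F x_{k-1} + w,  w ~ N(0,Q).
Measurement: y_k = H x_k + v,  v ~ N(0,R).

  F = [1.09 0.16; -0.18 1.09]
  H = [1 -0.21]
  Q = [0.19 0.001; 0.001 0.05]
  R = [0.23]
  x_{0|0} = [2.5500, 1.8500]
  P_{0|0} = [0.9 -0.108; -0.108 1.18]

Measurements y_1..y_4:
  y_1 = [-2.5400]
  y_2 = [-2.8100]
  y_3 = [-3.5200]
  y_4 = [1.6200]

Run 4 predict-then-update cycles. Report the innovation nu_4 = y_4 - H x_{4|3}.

step 1: x^-=[3.0755, 1.5575]  P^-=[1.2518 -0.0950; -0.0950 1.5235]  S=[1.5889]  K=[0.8004; -0.2611]  nu=[-5.2884]  x^+=[-1.1574, 2.9385]  P^+=[0.2339 0.2371; 0.2371 1.4151]
step 2: x^-=[-0.7914, 3.4113]  P^-=[0.5868 0.4768; 0.4768 1.6459]  S=[0.6891]  K=[0.7062; 0.1903]  nu=[-1.3022]  x^+=[-1.7111, 3.1634]  P^+=[0.2431 0.3842; 0.3842 1.6209]
step 3: x^-=[-1.3589, 3.7561]  P^-=[0.6543 0.6814; 0.6814 1.8329]  S=[0.6790]  K=[0.7529; 0.4366]  nu=[-1.3723]  x^+=[-2.3922, 3.1570]  P^+=[0.2694 0.4581; 0.4581 1.7035]
step 4: x^-=[-2.1023, 3.8717]  P^-=[0.7135 0.7764; 0.7764 1.9029]  S=[0.7013]  K=[0.7849; 0.5372]  nu=[4.5354]  x^+=[1.4573, 6.3083]  P^+=[0.2815 0.4807; 0.4807 1.7005]

innov = [4.5354]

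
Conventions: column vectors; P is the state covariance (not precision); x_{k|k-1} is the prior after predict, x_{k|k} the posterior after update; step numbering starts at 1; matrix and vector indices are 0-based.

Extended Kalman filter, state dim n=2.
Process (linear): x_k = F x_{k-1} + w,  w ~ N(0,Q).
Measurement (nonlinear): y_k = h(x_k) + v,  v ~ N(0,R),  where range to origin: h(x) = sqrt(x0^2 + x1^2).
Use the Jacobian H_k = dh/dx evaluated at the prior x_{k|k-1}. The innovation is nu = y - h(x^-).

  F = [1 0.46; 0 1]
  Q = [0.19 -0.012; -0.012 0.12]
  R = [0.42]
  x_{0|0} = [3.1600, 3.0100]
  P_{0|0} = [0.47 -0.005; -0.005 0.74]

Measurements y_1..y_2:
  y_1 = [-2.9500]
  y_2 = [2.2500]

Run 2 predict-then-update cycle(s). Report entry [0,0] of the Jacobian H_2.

H_jac[0,0] = -0.4920

step 1: x^-=[4.5446, 3.0100]  P^-=[0.8120 0.3234; 0.3234 0.8600]  H_jac=[0.8337 0.5522]  S=[1.5444]  K=[0.5540; 0.4821]  nu=[-8.4010]  x^+=[-0.1093, -1.0399]  P^+=[0.3380 -0.0890; -0.0890 0.5011]
step 2: x^-=[-0.5876, -1.0399]  P^-=[0.5522 0.1295; 0.1295 0.6211]  H_jac=[-0.4920 -0.8706]  S=[1.1353]  K=[-0.3386; -0.5324]  nu=[1.0556]  x^+=[-0.9450, -1.6019]  P^+=[0.4220 -0.0752; -0.0752 0.2993]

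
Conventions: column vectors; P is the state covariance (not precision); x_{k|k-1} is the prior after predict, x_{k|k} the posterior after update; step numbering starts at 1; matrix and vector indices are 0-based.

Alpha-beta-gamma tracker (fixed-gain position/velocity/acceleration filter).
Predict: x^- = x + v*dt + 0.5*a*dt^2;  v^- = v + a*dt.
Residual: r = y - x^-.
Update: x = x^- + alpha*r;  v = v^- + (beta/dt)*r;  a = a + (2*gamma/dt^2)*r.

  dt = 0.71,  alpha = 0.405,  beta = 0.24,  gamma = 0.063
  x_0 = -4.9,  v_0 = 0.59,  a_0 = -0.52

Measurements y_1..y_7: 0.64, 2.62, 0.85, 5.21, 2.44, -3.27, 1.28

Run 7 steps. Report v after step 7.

v_post = -4.0840

step 1: x_pred=-4.6122  r=5.2522  x^+=-2.4850  v^+=1.9962  a^+=0.7928
step 2: x_pred=-0.8679  r=3.4879  x^+=0.5447  v^+=3.7381  a^+=1.6646
step 3: x_pred=3.6183  r=-2.7683  x^+=2.4971  v^+=3.9842  a^+=0.9727
step 4: x_pred=5.5710  r=-0.3610  x^+=5.4248  v^+=4.5527  a^+=0.8824
step 5: x_pred=8.8797  r=-6.4397  x^+=6.2716  v^+=3.0024  a^+=-0.7272
step 6: x_pred=8.2201  r=-11.4901  x^+=3.5666  v^+=-1.3978  a^+=-3.5991
step 7: x_pred=1.6670  r=-0.3870  x^+=1.5102  v^+=-4.0840  a^+=-3.6959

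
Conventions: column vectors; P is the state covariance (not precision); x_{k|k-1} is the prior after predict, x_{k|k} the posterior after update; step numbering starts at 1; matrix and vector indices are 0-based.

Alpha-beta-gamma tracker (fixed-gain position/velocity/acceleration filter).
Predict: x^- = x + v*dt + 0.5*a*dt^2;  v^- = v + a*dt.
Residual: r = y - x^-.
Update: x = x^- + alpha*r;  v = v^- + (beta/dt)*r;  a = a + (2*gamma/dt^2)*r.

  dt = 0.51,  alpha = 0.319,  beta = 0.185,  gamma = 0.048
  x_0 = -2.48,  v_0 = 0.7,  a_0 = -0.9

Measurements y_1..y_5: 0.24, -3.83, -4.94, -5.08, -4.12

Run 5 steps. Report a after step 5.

a_post = -1.8230

step 1: x_pred=-2.2400  r=2.4800  x^+=-1.4489  v^+=1.1406  a^+=0.0154
step 2: x_pred=-0.8652  r=-2.9648  x^+=-1.8110  v^+=0.0730  a^+=-1.0789
step 3: x_pred=-1.9141  r=-3.0259  x^+=-2.8793  v^+=-1.5749  a^+=-2.1958
step 4: x_pred=-3.9681  r=-1.1119  x^+=-4.3228  v^+=-3.0981  a^+=-2.6062
step 5: x_pred=-6.2417  r=2.1217  x^+=-5.5649  v^+=-3.6576  a^+=-1.8230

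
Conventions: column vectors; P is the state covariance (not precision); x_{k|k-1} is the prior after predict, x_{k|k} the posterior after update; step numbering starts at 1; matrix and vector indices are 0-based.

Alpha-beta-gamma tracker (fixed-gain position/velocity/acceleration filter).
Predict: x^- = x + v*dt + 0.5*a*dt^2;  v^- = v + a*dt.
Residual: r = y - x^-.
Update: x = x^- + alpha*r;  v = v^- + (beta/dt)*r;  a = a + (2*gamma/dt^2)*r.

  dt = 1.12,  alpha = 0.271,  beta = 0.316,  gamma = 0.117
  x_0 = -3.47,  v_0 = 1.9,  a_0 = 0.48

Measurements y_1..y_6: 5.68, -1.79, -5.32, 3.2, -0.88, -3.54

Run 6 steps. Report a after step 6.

a_post = -1.4409

step 1: x_pred=-1.0409  r=6.7209  x^+=0.7804  v^+=4.3339  a^+=1.7337
step 2: x_pred=6.7218  r=-8.5118  x^+=4.4151  v^+=3.8741  a^+=0.1459
step 3: x_pred=8.8456  r=-14.1656  x^+=5.0067  v^+=0.0408  a^+=-2.4966
step 4: x_pred=3.4866  r=-0.2866  x^+=3.4090  v^+=-2.8362  a^+=-2.5500
step 5: x_pred=-1.3670  r=0.4870  x^+=-1.2350  v^+=-5.5548  a^+=-2.4592
step 6: x_pred=-8.9988  r=5.4588  x^+=-7.5195  v^+=-6.7690  a^+=-1.4409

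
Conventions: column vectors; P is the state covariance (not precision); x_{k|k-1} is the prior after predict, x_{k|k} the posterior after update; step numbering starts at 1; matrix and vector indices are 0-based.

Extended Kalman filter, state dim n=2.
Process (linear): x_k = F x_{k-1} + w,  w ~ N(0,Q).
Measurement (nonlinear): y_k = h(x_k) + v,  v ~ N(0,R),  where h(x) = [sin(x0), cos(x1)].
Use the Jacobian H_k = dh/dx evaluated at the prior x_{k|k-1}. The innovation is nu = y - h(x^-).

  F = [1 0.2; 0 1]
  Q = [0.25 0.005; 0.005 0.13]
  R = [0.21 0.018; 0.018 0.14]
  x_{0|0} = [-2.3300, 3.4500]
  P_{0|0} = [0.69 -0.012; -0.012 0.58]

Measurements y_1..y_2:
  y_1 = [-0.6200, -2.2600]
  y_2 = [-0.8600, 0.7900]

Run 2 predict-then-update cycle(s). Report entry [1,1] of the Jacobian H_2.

H_jac[1,1] = -0.8987

step 1: x^-=[-1.6400, 3.4500]  P^-=[0.9584 0.1090; 0.1090 0.7100]  H_jac=[-0.0691 0.0000; 0.0000 0.3035]  S=[0.2146 0.0157; 0.0157 0.2054]  K=[-0.3224 0.1857; -0.1126 1.0578]  nu=[0.3776, -1.3072]  x^+=[-2.0045, 2.0248]  P^+=[0.9309 0.0665; 0.0665 0.4812]
step 2: x^-=[-1.5996, 2.0248]  P^-=[1.2268 0.1678; 0.1678 0.6112]  H_jac=[-0.0288 0.0000; 0.0000 -0.8987]  S=[0.2110 0.0223; 0.0223 0.6336]  K=[-0.1426 -0.2329; 0.0691 -0.8693]  nu=[0.1396, 1.2286]  x^+=[-1.9057, 0.9665]  P^+=[1.1866 0.0391; 0.0391 0.1340]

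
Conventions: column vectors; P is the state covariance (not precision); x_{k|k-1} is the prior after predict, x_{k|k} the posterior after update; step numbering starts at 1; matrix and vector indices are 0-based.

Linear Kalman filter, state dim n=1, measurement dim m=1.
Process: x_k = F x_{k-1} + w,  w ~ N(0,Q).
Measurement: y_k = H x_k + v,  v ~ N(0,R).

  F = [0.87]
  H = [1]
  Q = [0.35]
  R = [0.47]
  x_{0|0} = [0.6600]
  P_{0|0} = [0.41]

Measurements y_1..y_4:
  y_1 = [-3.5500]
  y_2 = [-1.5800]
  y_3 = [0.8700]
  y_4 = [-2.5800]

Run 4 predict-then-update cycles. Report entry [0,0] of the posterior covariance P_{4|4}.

P_post[0,0] = 0.2514

step 1: x^-=[0.5742]  P^-=[0.6603]  S=[1.1303]  K=[0.5842]  nu=[-4.1242]  x^+=[-1.8351]  P^+=[0.2746]
step 2: x^-=[-1.5966]  P^-=[0.5578]  S=[1.0278]  K=[0.5427]  nu=[0.0166]  x^+=[-1.5876]  P^+=[0.2551]
step 3: x^-=[-1.3812]  P^-=[0.5431]  S=[1.0131]  K=[0.5361]  nu=[2.2512]  x^+=[-0.1744]  P^+=[0.2519]
step 4: x^-=[-0.1517]  P^-=[0.5407]  S=[1.0107]  K=[0.5350]  nu=[-2.4283]  x^+=[-1.4508]  P^+=[0.2514]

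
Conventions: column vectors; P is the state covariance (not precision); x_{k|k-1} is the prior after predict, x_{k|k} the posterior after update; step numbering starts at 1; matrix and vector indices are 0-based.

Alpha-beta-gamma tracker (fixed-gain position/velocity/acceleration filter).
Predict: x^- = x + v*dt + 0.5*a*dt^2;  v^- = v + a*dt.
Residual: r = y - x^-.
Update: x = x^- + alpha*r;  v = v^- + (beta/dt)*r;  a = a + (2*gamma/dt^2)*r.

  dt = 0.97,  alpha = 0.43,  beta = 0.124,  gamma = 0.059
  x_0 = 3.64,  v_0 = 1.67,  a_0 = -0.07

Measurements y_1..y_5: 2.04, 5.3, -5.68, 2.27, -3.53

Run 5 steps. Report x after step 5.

step 1: x_pred=5.2270  r=-3.1870  x^+=3.8566  v^+=1.1947  a^+=-0.4697
step 2: x_pred=4.7945  r=0.5055  x^+=5.0118  v^+=0.8037  a^+=-0.4063
step 3: x_pred=5.6003  r=-11.2803  x^+=0.7498  v^+=-1.0324  a^+=-1.8210
step 4: x_pred=-1.1083  r=3.3783  x^+=0.3444  v^+=-2.3669  a^+=-1.3973
step 5: x_pred=-2.6088  r=-0.9212  x^+=-3.0049  v^+=-3.8400  a^+=-1.5128

x_post = -3.0049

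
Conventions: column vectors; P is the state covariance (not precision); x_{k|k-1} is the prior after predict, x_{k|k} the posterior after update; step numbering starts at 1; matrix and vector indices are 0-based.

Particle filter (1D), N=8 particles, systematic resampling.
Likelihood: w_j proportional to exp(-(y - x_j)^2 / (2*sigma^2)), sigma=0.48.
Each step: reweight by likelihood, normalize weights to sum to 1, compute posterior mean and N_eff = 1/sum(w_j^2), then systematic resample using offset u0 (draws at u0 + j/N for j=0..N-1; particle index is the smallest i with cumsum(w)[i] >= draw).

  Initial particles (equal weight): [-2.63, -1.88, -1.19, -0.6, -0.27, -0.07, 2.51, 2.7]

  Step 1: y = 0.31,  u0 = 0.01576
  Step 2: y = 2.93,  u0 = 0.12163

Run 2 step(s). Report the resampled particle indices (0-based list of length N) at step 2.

resampled_idx = [4, 4, 5, 5, 6, 6, 7, 7]

step 1: w=[0.0000, 0.0000, 0.0055, 0.1196, 0.3476, 0.5273, 0.0000, 0.0000]  mean=-0.2090  Neff=2.4201  idx=[3, 4, 4, 4, 5, 5, 5, 5]
step 2: w=[0.0001, 0.0161, 0.0161, 0.0161, 0.2379, 0.2379, 0.2379, 0.2379]  mean=-0.0797  Neff=4.4032  idx=[4, 4, 5, 5, 6, 6, 7, 7]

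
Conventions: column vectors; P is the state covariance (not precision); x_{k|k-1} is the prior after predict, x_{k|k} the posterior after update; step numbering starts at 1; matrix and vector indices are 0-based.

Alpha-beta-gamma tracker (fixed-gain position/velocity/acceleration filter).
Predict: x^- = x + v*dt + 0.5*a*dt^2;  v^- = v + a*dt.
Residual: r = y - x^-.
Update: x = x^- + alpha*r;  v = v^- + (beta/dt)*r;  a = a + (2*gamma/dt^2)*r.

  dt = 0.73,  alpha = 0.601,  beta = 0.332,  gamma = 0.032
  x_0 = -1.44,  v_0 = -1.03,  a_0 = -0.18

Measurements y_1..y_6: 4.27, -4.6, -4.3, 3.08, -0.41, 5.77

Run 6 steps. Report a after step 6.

step 1: x_pred=-2.2399  r=6.5099  x^+=1.6726  v^+=1.7992  a^+=0.6018
step 2: x_pred=3.1464  r=-7.7464  x^+=-1.5092  v^+=-1.2844  a^+=-0.3285
step 3: x_pred=-2.5344  r=-1.7656  x^+=-3.5955  v^+=-2.3272  a^+=-0.5406
step 4: x_pred=-5.4384  r=8.5184  x^+=-0.3189  v^+=1.1523  a^+=0.4825
step 5: x_pred=0.6509  r=-1.0609  x^+=0.0133  v^+=1.0220  a^+=0.3551
step 6: x_pred=0.8540  r=4.9160  x^+=3.8085  v^+=3.5170  a^+=0.9455

a_post = 0.9455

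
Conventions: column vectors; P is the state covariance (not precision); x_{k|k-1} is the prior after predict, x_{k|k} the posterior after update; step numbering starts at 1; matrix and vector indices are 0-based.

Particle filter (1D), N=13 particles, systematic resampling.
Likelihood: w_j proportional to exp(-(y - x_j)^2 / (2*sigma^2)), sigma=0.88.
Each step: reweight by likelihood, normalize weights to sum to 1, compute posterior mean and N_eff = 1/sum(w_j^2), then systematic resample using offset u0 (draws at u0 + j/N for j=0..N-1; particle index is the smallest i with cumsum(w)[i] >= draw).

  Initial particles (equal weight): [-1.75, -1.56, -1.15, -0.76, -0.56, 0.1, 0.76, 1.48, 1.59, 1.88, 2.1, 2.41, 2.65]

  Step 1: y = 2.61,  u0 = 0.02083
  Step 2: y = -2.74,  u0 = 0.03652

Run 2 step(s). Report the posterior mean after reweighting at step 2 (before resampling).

post_mean = 0.8001

step 1: w=[0.0000, 0.0000, 0.0000, 0.0001, 0.0003, 0.0037, 0.0238, 0.0952, 0.1109, 0.1539, 0.1835, 0.2116, 0.2169]  mean=2.0947  Neff=5.8444  idx=[6, 7, 8, 9, 9, 10, 10, 10, 11, 11, 12, 12, 12]
step 2: w=[0.9517, 0.0263, 0.0143, 0.0027, 0.0027, 0.0007, 0.0007, 0.0007, 0.0001, 0.0001, 0.0000, 0.0000, 0.0000]  mean=0.8001  Neff=1.1030  idx=[0, 0, 0, 0, 0, 0, 0, 0, 0, 0, 0, 0, 1]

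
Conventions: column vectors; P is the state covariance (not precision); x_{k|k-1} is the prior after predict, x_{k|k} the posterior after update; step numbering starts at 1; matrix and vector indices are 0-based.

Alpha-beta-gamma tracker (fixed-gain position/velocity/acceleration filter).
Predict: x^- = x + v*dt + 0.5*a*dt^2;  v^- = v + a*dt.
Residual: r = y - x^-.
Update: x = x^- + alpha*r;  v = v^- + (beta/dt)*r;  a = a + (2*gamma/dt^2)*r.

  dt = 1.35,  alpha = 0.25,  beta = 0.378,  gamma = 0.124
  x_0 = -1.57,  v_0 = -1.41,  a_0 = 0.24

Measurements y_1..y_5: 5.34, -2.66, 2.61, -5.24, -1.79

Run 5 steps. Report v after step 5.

v_post = -3.2411

step 1: x_pred=-3.2548  r=8.5948  x^+=-1.1061  v^+=1.3205  a^+=1.4096
step 2: x_pred=1.9611  r=-4.6211  x^+=0.8058  v^+=1.9295  a^+=0.7807
step 3: x_pred=4.1221  r=-1.5121  x^+=3.7441  v^+=2.5601  a^+=0.5750
step 4: x_pred=7.7242  r=-12.9642  x^+=4.4832  v^+=-0.2937  a^+=-1.1892
step 5: x_pred=3.0031  r=-4.7931  x^+=1.8048  v^+=-3.2411  a^+=-1.8414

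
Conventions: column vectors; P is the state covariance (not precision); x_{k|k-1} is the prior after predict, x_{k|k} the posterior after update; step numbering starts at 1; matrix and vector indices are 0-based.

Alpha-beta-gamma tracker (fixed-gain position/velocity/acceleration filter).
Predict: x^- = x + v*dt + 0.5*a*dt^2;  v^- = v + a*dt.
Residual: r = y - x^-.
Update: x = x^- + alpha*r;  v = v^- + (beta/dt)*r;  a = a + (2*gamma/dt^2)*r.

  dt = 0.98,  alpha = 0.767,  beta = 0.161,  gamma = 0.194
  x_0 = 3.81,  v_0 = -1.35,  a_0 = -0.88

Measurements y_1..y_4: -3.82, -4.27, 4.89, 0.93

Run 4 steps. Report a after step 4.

a_post = 5.7530

step 1: x_pred=2.0644  r=-5.8844  x^+=-2.4489  v^+=-3.1791  a^+=-3.2573
step 2: x_pred=-7.1286  r=2.8586  x^+=-4.9361  v^+=-5.9016  a^+=-2.1024
step 3: x_pred=-11.7293  r=16.6193  x^+=1.0177  v^+=-5.2317  a^+=4.6117
step 4: x_pred=-1.8948  r=2.8248  x^+=0.2718  v^+=-0.2481  a^+=5.7530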